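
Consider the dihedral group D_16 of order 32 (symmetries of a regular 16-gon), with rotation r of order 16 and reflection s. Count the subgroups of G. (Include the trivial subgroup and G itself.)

36

|G| = 32, so by Lagrange every subgroup order divides 32. Divisors: 1, 2, 4, 8, 16, 32.
Subgroups by order — order 1: 1; order 2: 17; order 4: 9; order 8: 5; order 16: 3; order 32: 1.
Total: 1 + 17 + 9 + 5 + 3 + 1 = 36.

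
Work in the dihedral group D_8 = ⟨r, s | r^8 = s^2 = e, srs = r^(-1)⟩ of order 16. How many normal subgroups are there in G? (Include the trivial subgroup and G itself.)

7

G has 19 subgroups. Checking conjugation-invariance by order — order 1: 1/1 normal; order 2: 1/9 normal; order 4: 1/5 normal; order 8: 3/3 normal; order 16: 1/1 normal.
Total normal subgroups: 7.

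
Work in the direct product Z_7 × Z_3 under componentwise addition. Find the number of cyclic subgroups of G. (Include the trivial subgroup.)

4

Group the elements of G by the cyclic subgroup they generate; each cyclic subgroup of order d accounts for φ(d) elements.
Cyclic subgroups by order — order 1: 1; order 3: 1; order 7: 1; order 21: 1.
Total: 4.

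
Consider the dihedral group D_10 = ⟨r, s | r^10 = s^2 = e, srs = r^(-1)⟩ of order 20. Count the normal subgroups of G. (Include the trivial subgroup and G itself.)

G has 22 subgroups. Checking conjugation-invariance by order — order 1: 1/1 normal; order 2: 1/11 normal; order 4: 0/5 normal; order 5: 1/1 normal; order 10: 3/3 normal; order 20: 1/1 normal.
Total normal subgroups: 7.

7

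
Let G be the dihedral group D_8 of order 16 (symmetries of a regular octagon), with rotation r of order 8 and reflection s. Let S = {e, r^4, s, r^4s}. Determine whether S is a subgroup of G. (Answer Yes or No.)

Yes

|S| = 4 divides |G| = 16, consistent with Lagrange.
S contains the identity, every element's inverse is in S, and S is closed under ·: it is a subgroup.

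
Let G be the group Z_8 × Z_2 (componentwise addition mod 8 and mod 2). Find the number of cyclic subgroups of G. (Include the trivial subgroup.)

Each element a generates a cyclic subgroup ⟨a⟩; distinct elements may generate the same one (a cyclic group of order d has φ(d) generators).
Cyclic subgroups by order — order 1: 1; order 2: 3; order 4: 2; order 8: 2.
Total: 8.

8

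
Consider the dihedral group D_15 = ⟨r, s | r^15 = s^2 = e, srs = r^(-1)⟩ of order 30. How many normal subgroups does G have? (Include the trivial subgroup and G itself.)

G has 28 subgroups. Checking conjugation-invariance by order — order 1: 1/1 normal; order 2: 0/15 normal; order 3: 1/1 normal; order 5: 1/1 normal; order 6: 0/5 normal; order 10: 0/3 normal; order 15: 1/1 normal; order 30: 1/1 normal.
Total normal subgroups: 5.

5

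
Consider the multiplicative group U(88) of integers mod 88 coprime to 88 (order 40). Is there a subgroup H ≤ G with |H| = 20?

20 | 40. A subgroup of order 20 is {1, 9, 13, 15, 19, 21, 23, 25, 29, 31, 35, 43, 47, 49, 51, 61, 71, 81, 83, 85}.

Yes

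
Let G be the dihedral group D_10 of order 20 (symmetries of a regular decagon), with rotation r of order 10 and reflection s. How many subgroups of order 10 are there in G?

|G| = 20 and 10 | 20, so subgroups of order 10 are possible by Lagrange.
The subgroups of order 10 are: {e, r, r^2, r^3, r^4, r^5, r^6, r^7, r^8, r^9}; {e, r^2, r^4, r^6, r^8, s, r^2s, r^4s, r^6s, r^8s}; {e, r^2, r^4, r^6, r^8, rs, r^3s, r^5s, r^7s, r^9s}.
So G has 3 subgroups of order 10.

3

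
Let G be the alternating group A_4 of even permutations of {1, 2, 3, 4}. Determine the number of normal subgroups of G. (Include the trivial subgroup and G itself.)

3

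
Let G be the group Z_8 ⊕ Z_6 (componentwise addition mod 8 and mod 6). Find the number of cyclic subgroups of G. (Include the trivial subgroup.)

16

A cyclic subgroup of order d is generated by each of its φ(d) elements of order d, so the cyclic subgroups of order d number (#elements of order d)/φ(d).
Cyclic subgroups by order — order 1: 1; order 2: 3; order 3: 1; order 4: 2; order 6: 3; order 8: 2; order 12: 2; order 24: 2.
Total: 16.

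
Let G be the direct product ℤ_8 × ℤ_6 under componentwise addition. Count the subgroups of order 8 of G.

3

|G| = 48 and 8 | 48, so subgroups of order 8 are possible by Lagrange.
The subgroups of order 8 are: {(0,0), (0,3), (2,0), (2,3), (4,0), (4,3), (6,0), (6,3)}; {(0,0), (1,0), (2,0), (3,0), (4,0), (5,0), (6,0), (7,0)}; {(0,0), (1,3), (2,0), (3,3), (4,0), (5,3), (6,0), (7,3)}.
So G has 3 subgroups of order 8.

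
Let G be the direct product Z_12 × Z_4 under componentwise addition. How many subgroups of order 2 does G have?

3

|G| = 48 and 2 | 48, so subgroups of order 2 are possible by Lagrange.
The subgroups of order 2 are: {(0,0), (0,2)}; {(0,0), (6,0)}; {(0,0), (6,2)}.
So G has 3 subgroups of order 2.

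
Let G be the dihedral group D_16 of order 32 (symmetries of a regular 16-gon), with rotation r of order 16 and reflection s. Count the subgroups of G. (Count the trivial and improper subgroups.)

|G| = 32, so by Lagrange every subgroup order divides 32. Divisors: 1, 2, 4, 8, 16, 32.
Subgroups by order — order 1: 1; order 2: 17; order 4: 9; order 8: 5; order 16: 3; order 32: 1.
Total: 1 + 17 + 9 + 5 + 3 + 1 = 36.

36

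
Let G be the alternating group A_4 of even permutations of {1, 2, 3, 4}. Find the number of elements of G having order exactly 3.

8

The elements of order 3 are: (2 3 4), (2 4 3), (1 2 3), (1 2 4), (1 3 2), (1 3 4), (1 4 2), (1 4 3).
That's 8.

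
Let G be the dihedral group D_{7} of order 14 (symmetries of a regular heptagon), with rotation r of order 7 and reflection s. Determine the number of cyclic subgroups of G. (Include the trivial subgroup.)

Group the elements of G by the cyclic subgroup they generate; each cyclic subgroup of order d accounts for φ(d) elements.
Cyclic subgroups by order — order 1: 1; order 2: 7; order 7: 1.
Total: 9.

9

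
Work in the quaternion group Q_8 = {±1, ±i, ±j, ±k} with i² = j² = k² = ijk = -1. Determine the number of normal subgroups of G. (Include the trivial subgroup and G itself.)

6

G has 6 subgroups. Checking conjugation-invariance by order — order 1: 1/1 normal; order 2: 1/1 normal; order 4: 3/3 normal; order 8: 1/1 normal.
Total normal subgroups: 6.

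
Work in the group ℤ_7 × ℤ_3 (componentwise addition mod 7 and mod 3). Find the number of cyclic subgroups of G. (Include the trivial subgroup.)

Each element a generates a cyclic subgroup ⟨a⟩; distinct elements may generate the same one (a cyclic group of order d has φ(d) generators).
Cyclic subgroups by order — order 1: 1; order 3: 1; order 7: 1; order 21: 1.
Total: 4.

4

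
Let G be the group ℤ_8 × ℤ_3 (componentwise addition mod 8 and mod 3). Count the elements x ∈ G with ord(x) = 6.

2

An element (a,b) has order lcm(ord(a), ord(b)); count pairs with lcm equal to 6.
Enumerating gives 2 such elements.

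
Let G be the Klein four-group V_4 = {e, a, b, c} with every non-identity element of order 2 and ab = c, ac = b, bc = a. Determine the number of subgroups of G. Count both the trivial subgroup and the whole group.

|G| = 4, so by Lagrange every subgroup order divides 4. Divisors: 1, 2, 4.
Subgroups by order — order 1: 1; order 2: 3; order 4: 1.
Total: 1 + 3 + 1 = 5.

5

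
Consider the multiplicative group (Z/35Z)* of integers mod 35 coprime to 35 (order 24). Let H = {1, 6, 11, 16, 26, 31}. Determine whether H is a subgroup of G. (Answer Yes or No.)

Yes

|H| = 6 divides |G| = 24, consistent with Lagrange.
H contains the identity, every element's inverse is in H, and H is closed under ·: it is a subgroup.
In fact H = ⟨26⟩.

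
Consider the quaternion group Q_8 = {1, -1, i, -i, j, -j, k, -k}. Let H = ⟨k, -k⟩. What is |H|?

|⟨k⟩| = 4 and |⟨-k⟩| = 4, so |H| is a multiple of lcm(4, 4) = 4 and divides |G| = 8.
Closing under the operation: H = {1, -1, k, -k}, so |H| = 4.

4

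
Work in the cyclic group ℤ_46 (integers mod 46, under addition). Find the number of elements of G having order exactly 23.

In a cyclic group of order 46, the number of elements of order d (for d | 46) is φ(d).
φ(23) = 22.

22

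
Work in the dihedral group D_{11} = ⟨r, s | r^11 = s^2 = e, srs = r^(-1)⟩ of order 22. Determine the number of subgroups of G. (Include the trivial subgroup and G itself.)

14

|G| = 22, so by Lagrange every subgroup order divides 22. Divisors: 1, 2, 11, 22.
Subgroups by order — order 1: 1; order 2: 11; order 11: 1; order 22: 1.
Total: 1 + 11 + 1 + 1 = 14.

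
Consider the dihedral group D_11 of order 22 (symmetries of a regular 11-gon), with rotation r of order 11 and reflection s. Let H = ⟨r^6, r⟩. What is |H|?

11

|⟨r^6⟩| = 11 and |⟨r⟩| = 11, so |H| is a multiple of lcm(11, 11) = 11 and divides |G| = 22.
Closing under the operation: H = {e, r, r^2, r^3, r^4, r^5, r^6, r^7, r^8, r^9, r^10}, so |H| = 11.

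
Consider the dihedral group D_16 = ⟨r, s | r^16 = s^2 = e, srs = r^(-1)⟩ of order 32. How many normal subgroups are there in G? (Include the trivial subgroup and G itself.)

8

G has 36 subgroups. Checking conjugation-invariance by order — order 1: 1/1 normal; order 2: 1/17 normal; order 4: 1/9 normal; order 8: 1/5 normal; order 16: 3/3 normal; order 32: 1/1 normal.
Total normal subgroups: 8.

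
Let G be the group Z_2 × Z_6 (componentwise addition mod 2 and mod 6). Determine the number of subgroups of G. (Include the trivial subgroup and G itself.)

|G| = 12, so by Lagrange every subgroup order divides 12. Divisors: 1, 2, 3, 4, 6, 12.
Subgroups by order — order 1: 1; order 2: 3; order 3: 1; order 4: 1; order 6: 3; order 12: 1.
Total: 1 + 3 + 1 + 1 + 3 + 1 = 10.

10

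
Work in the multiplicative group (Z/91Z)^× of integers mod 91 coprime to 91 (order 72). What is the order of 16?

3

Compute successive powers of 16 mod 91: 16, 74, 1; 16^3 ≡ 1 (mod 91).
So |⟨16⟩| = 3.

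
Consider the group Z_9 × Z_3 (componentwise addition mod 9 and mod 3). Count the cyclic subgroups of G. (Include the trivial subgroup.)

8

Each element a generates a cyclic subgroup ⟨a⟩; distinct elements may generate the same one (a cyclic group of order d has φ(d) generators).
Cyclic subgroups by order — order 1: 1; order 3: 4; order 9: 3.
Total: 8.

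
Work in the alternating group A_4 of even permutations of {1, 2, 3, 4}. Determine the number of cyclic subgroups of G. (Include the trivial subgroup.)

8

Group the elements of G by the cyclic subgroup they generate; each cyclic subgroup of order d accounts for φ(d) elements.
Cyclic subgroups by order — order 1: 1; order 2: 3; order 3: 4.
Total: 8.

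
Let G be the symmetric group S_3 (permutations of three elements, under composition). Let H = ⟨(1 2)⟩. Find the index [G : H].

|⟨(1 2)⟩| = 2 and |G| = 6.
By Lagrange, [G : H] = |G|/|H| = 6/2 = 3.

3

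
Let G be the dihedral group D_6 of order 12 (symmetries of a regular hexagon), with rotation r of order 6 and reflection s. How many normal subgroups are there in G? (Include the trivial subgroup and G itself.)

7

G has 16 subgroups. Checking conjugation-invariance by order — order 1: 1/1 normal; order 2: 1/7 normal; order 3: 1/1 normal; order 4: 0/3 normal; order 6: 3/3 normal; order 12: 1/1 normal.
Total normal subgroups: 7.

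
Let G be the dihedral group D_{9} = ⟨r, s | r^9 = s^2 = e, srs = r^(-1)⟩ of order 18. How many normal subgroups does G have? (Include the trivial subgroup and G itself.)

4

G has 16 subgroups. Checking conjugation-invariance by order — order 1: 1/1 normal; order 2: 0/9 normal; order 3: 1/1 normal; order 6: 0/3 normal; order 9: 1/1 normal; order 18: 1/1 normal.
Total normal subgroups: 4.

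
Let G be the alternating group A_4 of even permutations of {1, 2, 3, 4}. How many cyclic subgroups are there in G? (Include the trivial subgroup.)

8

Each element a generates a cyclic subgroup ⟨a⟩; distinct elements may generate the same one (a cyclic group of order d has φ(d) generators).
Cyclic subgroups by order — order 1: 1; order 2: 3; order 3: 4.
Total: 8.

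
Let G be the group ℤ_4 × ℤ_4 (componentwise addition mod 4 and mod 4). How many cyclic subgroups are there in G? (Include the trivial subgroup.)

10

A cyclic subgroup of order d is generated by each of its φ(d) elements of order d, so the cyclic subgroups of order d number (#elements of order d)/φ(d).
Cyclic subgroups by order — order 1: 1; order 2: 3; order 4: 6.
Total: 10.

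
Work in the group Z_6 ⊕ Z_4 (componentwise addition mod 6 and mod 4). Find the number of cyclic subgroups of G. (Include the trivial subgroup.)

Group the elements of G by the cyclic subgroup they generate; each cyclic subgroup of order d accounts for φ(d) elements.
Cyclic subgroups by order — order 1: 1; order 2: 3; order 3: 1; order 4: 2; order 6: 3; order 12: 2.
Total: 12.

12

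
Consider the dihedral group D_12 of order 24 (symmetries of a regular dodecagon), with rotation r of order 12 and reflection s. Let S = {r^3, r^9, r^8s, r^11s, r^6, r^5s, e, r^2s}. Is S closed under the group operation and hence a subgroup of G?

Yes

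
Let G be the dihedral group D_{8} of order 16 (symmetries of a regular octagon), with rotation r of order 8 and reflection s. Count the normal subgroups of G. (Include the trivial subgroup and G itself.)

G has 19 subgroups. Checking conjugation-invariance by order — order 1: 1/1 normal; order 2: 1/9 normal; order 4: 1/5 normal; order 8: 3/3 normal; order 16: 1/1 normal.
Total normal subgroups: 7.

7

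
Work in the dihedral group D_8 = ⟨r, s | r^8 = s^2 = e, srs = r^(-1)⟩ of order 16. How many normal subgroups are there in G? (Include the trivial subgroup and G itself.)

7

G has 19 subgroups. Checking conjugation-invariance by order — order 1: 1/1 normal; order 2: 1/9 normal; order 4: 1/5 normal; order 8: 3/3 normal; order 16: 1/1 normal.
Total normal subgroups: 7.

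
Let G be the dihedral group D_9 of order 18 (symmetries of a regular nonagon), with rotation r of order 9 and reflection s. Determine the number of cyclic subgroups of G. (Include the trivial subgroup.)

12

A cyclic subgroup of order d is generated by each of its φ(d) elements of order d, so the cyclic subgroups of order d number (#elements of order d)/φ(d).
Cyclic subgroups by order — order 1: 1; order 2: 9; order 3: 1; order 9: 1.
Total: 12.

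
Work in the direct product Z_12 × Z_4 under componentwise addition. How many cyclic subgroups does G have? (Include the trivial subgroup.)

A cyclic subgroup of order d is generated by each of its φ(d) elements of order d, so the cyclic subgroups of order d number (#elements of order d)/φ(d).
Cyclic subgroups by order — order 1: 1; order 2: 3; order 3: 1; order 4: 6; order 6: 3; order 12: 6.
Total: 20.

20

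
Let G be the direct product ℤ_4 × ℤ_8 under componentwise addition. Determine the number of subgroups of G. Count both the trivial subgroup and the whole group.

|G| = 32, so by Lagrange every subgroup order divides 32. Divisors: 1, 2, 4, 8, 16, 32.
Subgroups by order — order 1: 1; order 2: 3; order 4: 7; order 8: 7; order 16: 3; order 32: 1.
Total: 1 + 3 + 7 + 7 + 3 + 1 = 22.

22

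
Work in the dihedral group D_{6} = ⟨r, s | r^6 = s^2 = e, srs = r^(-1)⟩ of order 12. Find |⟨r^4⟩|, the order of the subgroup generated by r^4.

Computing powers of r^4: the smallest k with (r^4)^k = e is k = 3.

3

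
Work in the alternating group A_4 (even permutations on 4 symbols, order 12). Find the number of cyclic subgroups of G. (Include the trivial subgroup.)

8

A cyclic subgroup of order d is generated by each of its φ(d) elements of order d, so the cyclic subgroups of order d number (#elements of order d)/φ(d).
Cyclic subgroups by order — order 1: 1; order 2: 3; order 3: 4.
Total: 8.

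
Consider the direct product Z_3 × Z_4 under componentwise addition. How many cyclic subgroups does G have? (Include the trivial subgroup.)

6

Group the elements of G by the cyclic subgroup they generate; each cyclic subgroup of order d accounts for φ(d) elements.
Cyclic subgroups by order — order 1: 1; order 2: 1; order 3: 1; order 4: 1; order 6: 1; order 12: 1.
Total: 6.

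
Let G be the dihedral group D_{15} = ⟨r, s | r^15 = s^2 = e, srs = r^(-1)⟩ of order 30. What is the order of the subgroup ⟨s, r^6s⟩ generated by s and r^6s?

|⟨s⟩| = 2 and |⟨r^6s⟩| = 2, so |H| is a multiple of lcm(2, 2) = 2 and divides |G| = 30.
Closing under the operation: H = {e, r^3, r^6, r^9, r^12, s, r^3s, r^6s, r^9s, r^12s}, so |H| = 10.

10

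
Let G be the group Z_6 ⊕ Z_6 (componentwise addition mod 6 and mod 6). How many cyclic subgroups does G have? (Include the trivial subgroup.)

Group the elements of G by the cyclic subgroup they generate; each cyclic subgroup of order d accounts for φ(d) elements.
Cyclic subgroups by order — order 1: 1; order 2: 3; order 3: 4; order 6: 12.
Total: 20.

20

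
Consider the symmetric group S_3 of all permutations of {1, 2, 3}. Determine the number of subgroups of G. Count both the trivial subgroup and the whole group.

|G| = 6, so by Lagrange every subgroup order divides 6. Divisors: 1, 2, 3, 6.
Subgroups by order — order 1: 1; order 2: 3; order 3: 1; order 6: 1.
Total: 1 + 3 + 1 + 1 = 6.

6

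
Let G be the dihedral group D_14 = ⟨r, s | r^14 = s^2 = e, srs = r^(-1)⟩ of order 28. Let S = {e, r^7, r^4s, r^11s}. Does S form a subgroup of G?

|S| = 4 divides |G| = 28, consistent with Lagrange.
S contains the identity, every element's inverse is in S, and S is closed under ·: it is a subgroup.

Yes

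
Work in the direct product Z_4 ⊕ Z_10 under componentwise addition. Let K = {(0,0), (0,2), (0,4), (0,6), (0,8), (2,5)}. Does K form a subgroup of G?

|K| = 6 does not divide |G| = 40, so by Lagrange K is not a subgroup.

No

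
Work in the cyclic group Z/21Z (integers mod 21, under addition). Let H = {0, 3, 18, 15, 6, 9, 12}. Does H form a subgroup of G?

|H| = 7 divides |G| = 21, consistent with Lagrange.
H contains the identity, every element's inverse is in H, and H is closed under +: it is a subgroup.
In fact H = ⟨18⟩.

Yes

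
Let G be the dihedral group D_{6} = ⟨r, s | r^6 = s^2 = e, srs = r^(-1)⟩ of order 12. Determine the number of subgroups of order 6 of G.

|G| = 12 and 6 | 12, so subgroups of order 6 are possible by Lagrange.
The subgroups of order 6 are: {e, r, r^2, r^3, r^4, r^5}; {e, r^2, r^4, s, r^2s, r^4s}; {e, r^2, r^4, rs, r^3s, r^5s}.
So G has 3 subgroups of order 6.

3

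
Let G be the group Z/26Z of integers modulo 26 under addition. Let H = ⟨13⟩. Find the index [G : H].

13

|⟨13⟩| = 2 and |G| = 26.
By Lagrange, [G : H] = |G|/|H| = 26/2 = 13.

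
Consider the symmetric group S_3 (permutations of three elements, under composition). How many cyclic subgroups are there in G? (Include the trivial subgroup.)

5

A cyclic subgroup of order d is generated by each of its φ(d) elements of order d, so the cyclic subgroups of order d number (#elements of order d)/φ(d).
Cyclic subgroups by order — order 1: 1; order 2: 3; order 3: 1.
Total: 5.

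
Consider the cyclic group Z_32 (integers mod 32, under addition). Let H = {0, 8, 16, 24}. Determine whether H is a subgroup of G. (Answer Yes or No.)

|H| = 4 divides |G| = 32, consistent with Lagrange.
H contains the identity, every element's inverse is in H, and H is closed under +: it is a subgroup.
In fact H = ⟨8⟩.

Yes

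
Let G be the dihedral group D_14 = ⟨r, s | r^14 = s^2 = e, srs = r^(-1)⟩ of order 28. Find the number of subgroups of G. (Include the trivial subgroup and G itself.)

28

|G| = 28, so by Lagrange every subgroup order divides 28. Divisors: 1, 2, 4, 7, 14, 28.
Subgroups by order — order 1: 1; order 2: 15; order 4: 7; order 7: 1; order 14: 3; order 28: 1.
Total: 1 + 15 + 7 + 1 + 3 + 1 = 28.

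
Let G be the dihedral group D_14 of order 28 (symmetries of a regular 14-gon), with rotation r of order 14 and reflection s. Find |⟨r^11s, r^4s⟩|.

4

|⟨r^11s⟩| = 2 and |⟨r^4s⟩| = 2, so |H| is a multiple of lcm(2, 2) = 2 and divides |G| = 28.
Closing under the operation: H = {e, r^7, r^4s, r^11s}, so |H| = 4.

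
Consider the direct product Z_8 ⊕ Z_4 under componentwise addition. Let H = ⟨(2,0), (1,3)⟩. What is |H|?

16

|⟨(2,0)⟩| = 4 and |⟨(1,3)⟩| = 8, so |H| is a multiple of lcm(4, 8) = 8 and divides |G| = 32.
Closing under the operation: H = {(0,0), (0,2), (1,1), (1,3), (2,0), (2,2), (3,1), (3,3), (4,0), (4,2), (5,1), (5,3), (6,0), (6,2), (7,1), (7,3)}, so |H| = 16.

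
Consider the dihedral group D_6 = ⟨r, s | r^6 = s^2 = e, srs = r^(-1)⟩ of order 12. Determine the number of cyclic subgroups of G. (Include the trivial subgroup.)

A cyclic subgroup of order d is generated by each of its φ(d) elements of order d, so the cyclic subgroups of order d number (#elements of order d)/φ(d).
Cyclic subgroups by order — order 1: 1; order 2: 7; order 3: 1; order 6: 1.
Total: 10.

10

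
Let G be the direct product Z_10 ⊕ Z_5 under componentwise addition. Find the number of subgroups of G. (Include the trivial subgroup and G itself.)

16

|G| = 50, so by Lagrange every subgroup order divides 50. Divisors: 1, 2, 5, 10, 25, 50.
Subgroups by order — order 1: 1; order 2: 1; order 5: 6; order 10: 6; order 25: 1; order 50: 1.
Total: 1 + 1 + 6 + 6 + 1 + 1 = 16.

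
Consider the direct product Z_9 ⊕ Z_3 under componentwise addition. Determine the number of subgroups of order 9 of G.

|G| = 27 and 9 | 27, so subgroups of order 9 are possible by Lagrange.
The subgroups of order 9 are: {(0,0), (0,1), (0,2), (3,0), (3,1), (3,2), (6,0), (6,1), (6,2)}; {(0,0), (1,0), (2,0), (3,0), (4,0), (5,0), (6,0), (7,0), (8,0)}; {(0,0), (1,1), (2,2), (3,0), (4,1), (5,2), (6,0), (7,1), (8,2)}; {(0,0), (1,2), (2,1), (3,0), (4,2), (5,1), (6,0), (7,2), (8,1)}.
So G has 4 subgroups of order 9.

4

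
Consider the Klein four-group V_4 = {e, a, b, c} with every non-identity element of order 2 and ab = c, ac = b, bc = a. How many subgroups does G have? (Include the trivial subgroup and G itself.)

|G| = 4, so by Lagrange every subgroup order divides 4. Divisors: 1, 2, 4.
Subgroups by order — order 1: 1; order 2: 3; order 4: 1.
Total: 1 + 3 + 1 = 5.

5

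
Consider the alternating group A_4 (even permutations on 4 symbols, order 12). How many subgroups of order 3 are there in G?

4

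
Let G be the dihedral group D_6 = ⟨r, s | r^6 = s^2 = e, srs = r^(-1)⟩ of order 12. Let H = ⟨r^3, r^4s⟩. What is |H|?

4

|⟨r^3⟩| = 2 and |⟨r^4s⟩| = 2, so |H| is a multiple of lcm(2, 2) = 2 and divides |G| = 12.
Closing under the operation: H = {e, r^3, rs, r^4s}, so |H| = 4.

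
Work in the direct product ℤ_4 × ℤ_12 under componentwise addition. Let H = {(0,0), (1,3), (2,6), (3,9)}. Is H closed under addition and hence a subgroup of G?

|H| = 4 divides |G| = 48, consistent with Lagrange.
H contains the identity, every element's inverse is in H, and H is closed under +: it is a subgroup.
In fact H = ⟨(3,9)⟩.

Yes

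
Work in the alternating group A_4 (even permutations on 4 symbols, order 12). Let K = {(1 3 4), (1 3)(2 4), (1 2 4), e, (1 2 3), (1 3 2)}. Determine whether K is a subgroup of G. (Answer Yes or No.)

(1 3 4) ∈ K but its inverse (1 4 3) ∉ K, so K is not a subgroup.

No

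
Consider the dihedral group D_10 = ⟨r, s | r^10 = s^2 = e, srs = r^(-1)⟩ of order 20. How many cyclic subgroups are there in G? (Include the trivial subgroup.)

Each element a generates a cyclic subgroup ⟨a⟩; distinct elements may generate the same one (a cyclic group of order d has φ(d) generators).
Cyclic subgroups by order — order 1: 1; order 2: 11; order 5: 1; order 10: 1.
Total: 14.

14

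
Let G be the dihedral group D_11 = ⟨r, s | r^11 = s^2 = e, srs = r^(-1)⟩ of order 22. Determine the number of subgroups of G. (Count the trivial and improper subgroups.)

14

|G| = 22, so by Lagrange every subgroup order divides 22. Divisors: 1, 2, 11, 22.
Subgroups by order — order 1: 1; order 2: 11; order 11: 1; order 22: 1.
Total: 1 + 11 + 1 + 1 = 14.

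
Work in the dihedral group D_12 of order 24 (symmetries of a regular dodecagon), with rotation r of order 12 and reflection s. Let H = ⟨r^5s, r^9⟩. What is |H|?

|⟨r^5s⟩| = 2 and |⟨r^9⟩| = 4, so |H| is a multiple of lcm(2, 4) = 4 and divides |G| = 24.
Closing under the operation: H = {e, r^3, r^6, r^9, r^2s, r^5s, r^8s, r^11s}, so |H| = 8.

8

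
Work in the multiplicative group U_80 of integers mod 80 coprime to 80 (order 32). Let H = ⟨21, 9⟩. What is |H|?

|⟨21⟩| = 4 and |⟨9⟩| = 2, so |H| is a multiple of lcm(4, 2) = 4 and divides |G| = 32.
Closing under the operation: H = {1, 9, 21, 29, 41, 49, 61, 69}, so |H| = 8.

8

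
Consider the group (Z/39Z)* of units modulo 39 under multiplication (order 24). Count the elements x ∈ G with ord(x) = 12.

8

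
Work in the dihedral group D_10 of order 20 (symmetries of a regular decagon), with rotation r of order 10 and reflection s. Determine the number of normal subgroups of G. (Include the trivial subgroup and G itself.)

G has 22 subgroups. Checking conjugation-invariance by order — order 1: 1/1 normal; order 2: 1/11 normal; order 4: 0/5 normal; order 5: 1/1 normal; order 10: 3/3 normal; order 20: 1/1 normal.
Total normal subgroups: 7.

7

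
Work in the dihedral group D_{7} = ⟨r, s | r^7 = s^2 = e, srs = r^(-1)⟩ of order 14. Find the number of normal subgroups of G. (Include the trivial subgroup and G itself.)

G has 10 subgroups. Checking conjugation-invariance by order — order 1: 1/1 normal; order 2: 0/7 normal; order 7: 1/1 normal; order 14: 1/1 normal.
Total normal subgroups: 3.

3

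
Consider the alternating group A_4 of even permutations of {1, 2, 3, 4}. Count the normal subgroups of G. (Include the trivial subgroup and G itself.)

G has 10 subgroups. Checking conjugation-invariance by order — order 1: 1/1 normal; order 2: 0/3 normal; order 3: 0/4 normal; order 4: 1/1 normal; order 12: 1/1 normal.
Total normal subgroups: 3.

3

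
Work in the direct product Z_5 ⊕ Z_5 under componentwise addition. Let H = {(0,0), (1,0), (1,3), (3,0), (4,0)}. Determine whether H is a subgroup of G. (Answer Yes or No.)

No

(1,3) ∈ H but its inverse (4,2) ∉ H, so H is not a subgroup.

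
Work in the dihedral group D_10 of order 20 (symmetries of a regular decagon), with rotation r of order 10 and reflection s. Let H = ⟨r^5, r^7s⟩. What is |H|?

|⟨r^5⟩| = 2 and |⟨r^7s⟩| = 2, so |H| is a multiple of lcm(2, 2) = 2 and divides |G| = 20.
Closing under the operation: H = {e, r^5, r^2s, r^7s}, so |H| = 4.

4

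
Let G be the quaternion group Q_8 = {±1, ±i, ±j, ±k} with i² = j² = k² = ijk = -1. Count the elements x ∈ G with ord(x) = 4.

6

The elements of order 4 are: i, -i, j, -j, k, -k.
That's 6.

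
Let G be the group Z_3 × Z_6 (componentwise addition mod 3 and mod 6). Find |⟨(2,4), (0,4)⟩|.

9

|⟨(2,4)⟩| = 3 and |⟨(0,4)⟩| = 3, so |H| is a multiple of lcm(3, 3) = 3 and divides |G| = 18.
Closing under the operation: H = {(0,0), (0,2), (0,4), (1,0), (1,2), (1,4), (2,0), (2,2), (2,4)}, so |H| = 9.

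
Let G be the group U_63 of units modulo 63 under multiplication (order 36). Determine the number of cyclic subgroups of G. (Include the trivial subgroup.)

20

A cyclic subgroup of order d is generated by each of its φ(d) elements of order d, so the cyclic subgroups of order d number (#elements of order d)/φ(d).
Cyclic subgroups by order — order 1: 1; order 2: 3; order 3: 4; order 6: 12.
Total: 20.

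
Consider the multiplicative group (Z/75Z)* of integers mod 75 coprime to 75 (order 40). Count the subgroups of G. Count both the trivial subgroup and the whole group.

16

|G| = 40, so by Lagrange every subgroup order divides 40. Divisors: 1, 2, 4, 5, 8, 10, 20, 40.
Subgroups by order — order 1: 1; order 2: 3; order 4: 3; order 5: 1; order 8: 1; order 10: 3; order 20: 3; order 40: 1.
Total: 1 + 3 + 3 + 1 + 1 + 3 + 3 + 1 = 16.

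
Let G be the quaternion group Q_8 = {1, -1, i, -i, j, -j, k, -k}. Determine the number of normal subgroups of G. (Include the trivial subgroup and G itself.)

G has 6 subgroups. Checking conjugation-invariance by order — order 1: 1/1 normal; order 2: 1/1 normal; order 4: 3/3 normal; order 8: 1/1 normal.
Total normal subgroups: 6.

6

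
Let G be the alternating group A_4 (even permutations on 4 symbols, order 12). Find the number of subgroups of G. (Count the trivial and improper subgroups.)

10

|G| = 12, so by Lagrange every subgroup order divides 12. Divisors: 1, 2, 3, 4, 6, 12.
Subgroups by order — order 1: 1; order 2: 3; order 3: 4; order 4: 1; order 6: 0; order 12: 1.
Total: 1 + 3 + 4 + 1 + 0 + 1 = 10.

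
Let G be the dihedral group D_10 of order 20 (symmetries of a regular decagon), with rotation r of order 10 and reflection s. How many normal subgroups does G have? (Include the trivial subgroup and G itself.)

7

G has 22 subgroups. Checking conjugation-invariance by order — order 1: 1/1 normal; order 2: 1/11 normal; order 4: 0/5 normal; order 5: 1/1 normal; order 10: 3/3 normal; order 20: 1/1 normal.
Total normal subgroups: 7.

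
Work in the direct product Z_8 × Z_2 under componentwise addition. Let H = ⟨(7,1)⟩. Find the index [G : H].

2

|⟨(7,1)⟩| = 8 and |G| = 16.
By Lagrange, [G : H] = |G|/|H| = 16/8 = 2.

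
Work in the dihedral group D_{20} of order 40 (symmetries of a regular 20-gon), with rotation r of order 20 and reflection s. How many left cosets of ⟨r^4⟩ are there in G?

8

|⟨r^4⟩| = 5 and |G| = 40.
By Lagrange, [G : H] = |G|/|H| = 40/5 = 8.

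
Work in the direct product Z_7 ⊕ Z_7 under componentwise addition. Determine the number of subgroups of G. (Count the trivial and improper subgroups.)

|G| = 49, so by Lagrange every subgroup order divides 49. Divisors: 1, 7, 49.
Subgroups by order — order 1: 1; order 7: 8; order 49: 1.
Total: 1 + 8 + 1 = 10.

10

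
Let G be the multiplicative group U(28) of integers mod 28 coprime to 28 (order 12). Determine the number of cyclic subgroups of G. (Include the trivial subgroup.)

Group the elements of G by the cyclic subgroup they generate; each cyclic subgroup of order d accounts for φ(d) elements.
Cyclic subgroups by order — order 1: 1; order 2: 3; order 3: 1; order 6: 3.
Total: 8.

8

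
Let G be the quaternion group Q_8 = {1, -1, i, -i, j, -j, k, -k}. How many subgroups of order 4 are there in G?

3

|G| = 8 and 4 | 8, so subgroups of order 4 are possible by Lagrange.
The subgroups of order 4 are: {1, -1, i, -i}; {1, -1, j, -j}; {1, -1, k, -k}.
So G has 3 subgroups of order 4.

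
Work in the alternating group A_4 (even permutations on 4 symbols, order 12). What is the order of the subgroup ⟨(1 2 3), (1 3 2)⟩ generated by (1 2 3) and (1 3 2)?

3

|⟨(1 2 3)⟩| = 3 and |⟨(1 3 2)⟩| = 3, so |H| is a multiple of lcm(3, 3) = 3 and divides |G| = 12.
Closing under the operation: H = {e, (1 2 3), (1 3 2)}, so |H| = 3.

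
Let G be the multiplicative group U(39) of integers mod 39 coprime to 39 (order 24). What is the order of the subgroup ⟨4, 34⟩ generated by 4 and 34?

12

|⟨4⟩| = 6 and |⟨34⟩| = 4, so |H| is a multiple of lcm(6, 4) = 12 and divides |G| = 24.
Closing under the operation: H = {1, 4, 7, 10, 16, 19, 22, 25, 28, 31, 34, 37}, so |H| = 12.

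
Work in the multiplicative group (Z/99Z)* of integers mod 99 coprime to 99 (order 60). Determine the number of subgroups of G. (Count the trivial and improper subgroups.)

|G| = 60, so by Lagrange every subgroup order divides 60. Divisors: 1, 2, 3, 4, 5, 6, 10, 12, 15, 20, 30, 60.
Subgroups by order — order 1: 1; order 2: 3; order 3: 1; order 4: 1; order 5: 1; order 6: 3; order 10: 3; order 12: 1; order 15: 1; order 20: 1; order 30: 3; order 60: 1.
Total: 1 + 3 + 1 + 1 + 1 + 3 + 3 + 1 + 1 + 1 + 3 + 1 = 20.

20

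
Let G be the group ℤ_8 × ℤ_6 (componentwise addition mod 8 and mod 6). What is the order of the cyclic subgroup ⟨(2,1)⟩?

12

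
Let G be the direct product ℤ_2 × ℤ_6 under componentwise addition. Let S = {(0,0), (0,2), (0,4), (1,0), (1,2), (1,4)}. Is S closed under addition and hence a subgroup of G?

|S| = 6 divides |G| = 12, consistent with Lagrange.
S contains the identity, every element's inverse is in S, and S is closed under +: it is a subgroup.
In fact S = ⟨(1,2)⟩.

Yes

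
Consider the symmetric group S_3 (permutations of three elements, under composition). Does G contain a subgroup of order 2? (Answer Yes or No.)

2 | 6. A subgroup of order 2 is {e, (1 2)}.

Yes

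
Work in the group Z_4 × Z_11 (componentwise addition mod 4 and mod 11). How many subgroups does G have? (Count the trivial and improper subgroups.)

6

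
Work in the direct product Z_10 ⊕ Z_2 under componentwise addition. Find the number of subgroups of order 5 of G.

1

|G| = 20 and 5 | 20, so subgroups of order 5 are possible by Lagrange.
The subgroups of order 5 are: {(0,0), (2,0), (4,0), (6,0), (8,0)}.
So G has 1 subgroup of order 5.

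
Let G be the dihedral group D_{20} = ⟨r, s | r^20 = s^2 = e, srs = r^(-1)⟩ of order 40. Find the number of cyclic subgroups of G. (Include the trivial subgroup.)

Each element a generates a cyclic subgroup ⟨a⟩; distinct elements may generate the same one (a cyclic group of order d has φ(d) generators).
Cyclic subgroups by order — order 1: 1; order 2: 21; order 4: 1; order 5: 1; order 10: 1; order 20: 1.
Total: 26.

26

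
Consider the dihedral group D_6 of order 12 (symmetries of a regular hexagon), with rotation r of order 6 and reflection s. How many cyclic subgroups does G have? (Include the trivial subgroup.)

10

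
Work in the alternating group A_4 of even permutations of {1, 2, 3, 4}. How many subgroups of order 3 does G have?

4

|G| = 12 and 3 | 12, so subgroups of order 3 are possible by Lagrange.
The subgroups of order 3 are: {e, (1 2 3), (1 3 2)}; {e, (1 2 4), (1 4 2)}; {e, (1 3 4), (1 4 3)}; {e, (2 3 4), (2 4 3)}.
So G has 4 subgroups of order 3.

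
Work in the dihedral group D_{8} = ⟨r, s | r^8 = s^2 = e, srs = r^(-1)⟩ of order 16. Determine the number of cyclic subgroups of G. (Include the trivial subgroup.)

12

A cyclic subgroup of order d is generated by each of its φ(d) elements of order d, so the cyclic subgroups of order d number (#elements of order d)/φ(d).
Cyclic subgroups by order — order 1: 1; order 2: 9; order 4: 1; order 8: 1.
Total: 12.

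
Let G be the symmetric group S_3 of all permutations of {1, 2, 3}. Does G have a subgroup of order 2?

2 | 6. A subgroup of order 2 is {e, (1 2)}.

Yes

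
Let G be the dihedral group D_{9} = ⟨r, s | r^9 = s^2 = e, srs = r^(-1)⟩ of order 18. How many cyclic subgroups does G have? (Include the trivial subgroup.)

12

A cyclic subgroup of order d is generated by each of its φ(d) elements of order d, so the cyclic subgroups of order d number (#elements of order d)/φ(d).
Cyclic subgroups by order — order 1: 1; order 2: 9; order 3: 1; order 9: 1.
Total: 12.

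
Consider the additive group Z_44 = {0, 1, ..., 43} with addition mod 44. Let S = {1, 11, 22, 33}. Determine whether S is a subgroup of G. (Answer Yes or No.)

The identity 0 ∉ S, so S is not a subgroup.

No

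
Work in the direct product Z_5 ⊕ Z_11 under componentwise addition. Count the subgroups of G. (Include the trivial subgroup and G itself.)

4

|G| = 55, so by Lagrange every subgroup order divides 55. Divisors: 1, 5, 11, 55.
Subgroups by order — order 1: 1; order 5: 1; order 11: 1; order 55: 1.
Total: 1 + 1 + 1 + 1 = 4.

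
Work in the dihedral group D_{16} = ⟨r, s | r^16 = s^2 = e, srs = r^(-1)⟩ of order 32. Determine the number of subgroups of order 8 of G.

|G| = 32 and 8 | 32, so subgroups of order 8 are possible by Lagrange.
The subgroups of order 8 are: {e, r^2, r^4, r^6, r^8, r^10, r^12, r^14}; {e, r^4, r^8, r^12, r^2s, r^6s, r^10s, r^14s}; {e, r^4, r^8, r^12, r^3s, r^7s, r^11s, r^15s}; {e, r^4, r^8, r^12, s, r^4s, r^8s, r^12s}; … (5 in all).
So G has 5 subgroups of order 8.

5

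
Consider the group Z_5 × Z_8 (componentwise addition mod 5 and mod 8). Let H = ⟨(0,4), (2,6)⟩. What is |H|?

|⟨(0,4)⟩| = 2 and |⟨(2,6)⟩| = 20, so |H| is a multiple of lcm(2, 20) = 20 and divides |G| = 40.
Closing under the operation: H = {(0,0), (0,2), (0,4), (0,6), (1,0), (1,2), (1,4), (1,6), (2,0), (2,2), (2,4), (2,6), (3,0), (3,2), (3,4), (3,6), (4,0), (4,2), (4,4), (4,6)}, so |H| = 20.

20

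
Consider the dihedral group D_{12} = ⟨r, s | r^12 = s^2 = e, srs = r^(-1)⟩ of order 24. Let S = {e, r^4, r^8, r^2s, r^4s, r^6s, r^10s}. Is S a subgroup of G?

No

|S| = 7 does not divide |G| = 24, so by Lagrange S is not a subgroup.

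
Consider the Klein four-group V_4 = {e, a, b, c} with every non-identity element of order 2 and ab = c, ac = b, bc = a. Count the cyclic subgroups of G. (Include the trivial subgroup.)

4

A cyclic subgroup of order d is generated by each of its φ(d) elements of order d, so the cyclic subgroups of order d number (#elements of order d)/φ(d).
Cyclic subgroups by order — order 1: 1; order 2: 3.
Total: 4.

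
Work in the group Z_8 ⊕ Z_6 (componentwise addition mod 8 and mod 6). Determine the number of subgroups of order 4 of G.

3

|G| = 48 and 4 | 48, so subgroups of order 4 are possible by Lagrange.
The subgroups of order 4 are: {(0,0), (0,3), (4,0), (4,3)}; {(0,0), (2,0), (4,0), (6,0)}; {(0,0), (2,3), (4,0), (6,3)}.
So G has 3 subgroups of order 4.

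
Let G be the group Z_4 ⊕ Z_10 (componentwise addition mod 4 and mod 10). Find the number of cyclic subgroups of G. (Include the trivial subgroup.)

12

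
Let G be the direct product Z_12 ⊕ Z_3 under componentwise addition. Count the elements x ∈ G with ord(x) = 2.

1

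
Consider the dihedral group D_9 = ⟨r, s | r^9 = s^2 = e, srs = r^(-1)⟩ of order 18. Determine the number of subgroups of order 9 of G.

1

|G| = 18 and 9 | 18, so subgroups of order 9 are possible by Lagrange.
The subgroups of order 9 are: {e, r, r^2, r^3, r^4, r^5, r^6, r^7, r^8}.
So G has 1 subgroup of order 9.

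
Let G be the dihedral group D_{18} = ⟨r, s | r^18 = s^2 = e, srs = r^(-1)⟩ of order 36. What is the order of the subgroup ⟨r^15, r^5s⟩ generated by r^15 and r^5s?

12

|⟨r^15⟩| = 6 and |⟨r^5s⟩| = 2, so |H| is a multiple of lcm(6, 2) = 6 and divides |G| = 36.
Closing under the operation: H = {e, r^3, r^6, r^9, r^12, r^15, r^2s, r^5s, r^8s, r^11s, r^14s, r^17s}, so |H| = 12.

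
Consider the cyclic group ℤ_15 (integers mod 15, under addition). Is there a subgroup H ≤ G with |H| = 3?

3 | 15. A subgroup of order 3 is {0, 5, 10}.

Yes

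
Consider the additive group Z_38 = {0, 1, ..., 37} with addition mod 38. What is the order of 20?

In Z_38, the order of an element a is n/gcd(a, n).
gcd(20, 38) = 2, so |⟨20⟩| = 38/2 = 19.

19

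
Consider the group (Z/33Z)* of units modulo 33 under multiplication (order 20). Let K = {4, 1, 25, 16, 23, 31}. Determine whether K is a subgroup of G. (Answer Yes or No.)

No

|K| = 6 does not divide |G| = 20, so by Lagrange K is not a subgroup.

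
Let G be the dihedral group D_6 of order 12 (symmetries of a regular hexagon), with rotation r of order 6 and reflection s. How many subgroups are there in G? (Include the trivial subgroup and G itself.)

16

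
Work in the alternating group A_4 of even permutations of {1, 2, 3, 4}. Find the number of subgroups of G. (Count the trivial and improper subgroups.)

10

|G| = 12, so by Lagrange every subgroup order divides 12. Divisors: 1, 2, 3, 4, 6, 12.
Subgroups by order — order 1: 1; order 2: 3; order 3: 4; order 4: 1; order 6: 0; order 12: 1.
Total: 1 + 3 + 4 + 1 + 0 + 1 = 10.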